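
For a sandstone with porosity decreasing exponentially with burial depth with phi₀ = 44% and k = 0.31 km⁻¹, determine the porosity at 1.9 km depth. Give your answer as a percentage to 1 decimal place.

phi = phi₀·exp(−k·d) = 0.44 × exp(−0.31 × 1.9) = 0.44 × exp(−0.589)
  = 0.44 × 0.5549 = 0.2441

24.4%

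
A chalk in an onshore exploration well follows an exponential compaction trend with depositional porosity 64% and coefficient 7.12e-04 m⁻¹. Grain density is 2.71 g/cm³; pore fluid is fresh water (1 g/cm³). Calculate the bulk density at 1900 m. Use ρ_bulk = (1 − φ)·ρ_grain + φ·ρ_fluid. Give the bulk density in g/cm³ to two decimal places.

2.43 g/cm³

Working in km (1 km = 1000 m; k in km⁻¹ = k in m⁻¹ × 1000):
Porosity at depth: φ = 0.64·exp(−0.712×1.9) = 0.64×0.2585 = 0.1654
Bulk density: ρ_b = (1−φ)ρ_g + φ·ρ_f = 0.8346×2.71 + 0.1654×1
       = 2.262 + 0.165 = 2.427 g/cm³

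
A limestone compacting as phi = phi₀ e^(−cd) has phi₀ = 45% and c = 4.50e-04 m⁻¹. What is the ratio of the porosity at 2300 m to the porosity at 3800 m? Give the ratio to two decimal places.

Working in km (1 km = 1000 m; c in km⁻¹ = c in m⁻¹ × 1000):
phi(d₁)/phi(d₂) = e^(−c·d₁)/e^(−c·d₂) = e^{c(d₂−d₁)}
= exp(0.45 × 1.5) = exp(0.675) = 1.9640

1.96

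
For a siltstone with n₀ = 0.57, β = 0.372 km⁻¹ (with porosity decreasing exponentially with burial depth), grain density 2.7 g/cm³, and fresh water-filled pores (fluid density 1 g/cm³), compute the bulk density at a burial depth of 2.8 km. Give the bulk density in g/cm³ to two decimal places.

2.36 g/cm³

Porosity at depth: n = 0.57·exp(−0.372×2.8) = 0.57×0.3529 = 0.2011
Bulk density: ρ_b = (1−n)ρ_g + n·ρ_f = 0.7989×2.7 + 0.2011×1
       = 2.157 + 0.201 = 2.358 g/cm³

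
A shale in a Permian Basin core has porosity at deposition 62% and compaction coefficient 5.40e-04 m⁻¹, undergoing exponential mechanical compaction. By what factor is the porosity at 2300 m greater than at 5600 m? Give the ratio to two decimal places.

5.94

Working in km (1 km = 1000 m; c in km⁻¹ = c in m⁻¹ × 1000):
n(Z₁)/n(Z₂) = e^(−c·Z₁)/e^(−c·Z₂) = e^{c(Z₂−Z₁)}
= exp(0.54 × 3.3) = exp(1.782) = 5.9417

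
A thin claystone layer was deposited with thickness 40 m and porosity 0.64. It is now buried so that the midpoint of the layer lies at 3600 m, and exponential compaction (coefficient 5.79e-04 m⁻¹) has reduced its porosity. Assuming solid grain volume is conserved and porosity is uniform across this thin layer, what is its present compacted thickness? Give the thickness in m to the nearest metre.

16 m

Working in km (1 km = 1000 m; k in km⁻¹ = k in m⁻¹ × 1000):
Porosity at 3.6 km: φ = 0.64·exp(−0.579×3.6) = 0.0796
Solid-volume conservation: h(1−φ) = h₀(1−φ₀) ⇒ h = h₀·(1−φ₀)/(1−φ)
h = 0.04 × (1 − 0.64)/(1 − 0.0796) = 0.04 × 0.3911 = 0.0156 km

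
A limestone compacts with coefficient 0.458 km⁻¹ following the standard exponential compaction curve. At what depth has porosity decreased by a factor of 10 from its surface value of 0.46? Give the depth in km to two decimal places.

5.03 km

phi/phi₀ = 1/10 ⇒ exp(−k·d) = 1/10 ⇒ d = ln(10) / k
d = 2.3026 / 0.458 = 5.027 km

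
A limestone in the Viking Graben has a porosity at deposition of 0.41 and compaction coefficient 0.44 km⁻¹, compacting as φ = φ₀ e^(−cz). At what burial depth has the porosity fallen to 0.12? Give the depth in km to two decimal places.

2.79 km

Invert Athy's law: z = ln(φ₀/φ) / c
z = ln(0.41/0.12) / 0.44 = ln(3.417) / 0.44 = 1.2287 / 0.44 = 2.792 km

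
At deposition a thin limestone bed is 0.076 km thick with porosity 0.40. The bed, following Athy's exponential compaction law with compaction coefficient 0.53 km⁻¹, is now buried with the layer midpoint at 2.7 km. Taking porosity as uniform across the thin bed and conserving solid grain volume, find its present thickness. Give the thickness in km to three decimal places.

Porosity at 2.7 km: φ = 0.4·exp(−0.53×2.7) = 0.0956
Solid-volume conservation: h(1−φ) = h₀(1−φ₀) ⇒ h = h₀·(1−φ₀)/(1−φ)
h = 0.076 × (1 − 0.4)/(1 − 0.0956) = 0.076 × 0.6634 = 0.0504 km

0.050 km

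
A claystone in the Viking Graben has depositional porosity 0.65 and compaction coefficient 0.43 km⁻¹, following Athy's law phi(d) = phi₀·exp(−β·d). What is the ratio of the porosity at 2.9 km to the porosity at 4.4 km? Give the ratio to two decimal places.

1.91

phi(d₁)/phi(d₂) = e^(−β·d₁)/e^(−β·d₂) = e^{β(d₂−d₁)}
= exp(0.43 × 1.5) = exp(0.645) = 1.9060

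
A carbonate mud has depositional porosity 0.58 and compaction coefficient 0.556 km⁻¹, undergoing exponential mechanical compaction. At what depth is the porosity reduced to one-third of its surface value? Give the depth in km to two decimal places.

1.98 km

n/n₀ = 1/3 ⇒ exp(−c·z) = 1/3 ⇒ z = ln(3) / c
z = 1.0986 / 0.556 = 1.976 km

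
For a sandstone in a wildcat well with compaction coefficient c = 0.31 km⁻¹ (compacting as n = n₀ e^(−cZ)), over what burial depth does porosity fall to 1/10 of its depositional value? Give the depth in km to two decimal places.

7.43 km

n/n₀ = 1/10 ⇒ exp(−c·Z) = 1/10 ⇒ Z = ln(10) / c
Z = 2.3026 / 0.31 = 7.428 km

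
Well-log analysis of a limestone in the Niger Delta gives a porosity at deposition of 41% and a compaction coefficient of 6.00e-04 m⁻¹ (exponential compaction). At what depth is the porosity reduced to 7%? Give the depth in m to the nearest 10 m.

2950 m

Working in km (1 km = 1000 m; k in km⁻¹ = k in m⁻¹ × 1000):
Invert Athy's law: Z = ln(phi₀/phi) / k
Z = ln(0.41/0.07) / 0.6 = ln(5.857) / 0.6 = 1.7677 / 0.6 = 2.946 km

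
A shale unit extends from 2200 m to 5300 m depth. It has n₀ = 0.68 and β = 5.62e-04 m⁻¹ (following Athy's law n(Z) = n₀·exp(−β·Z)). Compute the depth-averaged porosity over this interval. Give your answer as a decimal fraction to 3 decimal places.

Working in km (1 km = 1000 m; β in km⁻¹ = β in m⁻¹ × 1000):
⟨n⟩ = (1/(Z₂−Z₁)) ∫ n₀ e^(−βZ) dZ = n₀·(e^(−β·Z₁) − e^(−β·Z₂)) / (β·(Z₂−Z₁))
e^(−0.562×2.2) = 0.2904; e^(−0.562×5.3) = 0.0509
⟨n⟩ = 0.68 × (0.2904 − 0.0509) / (0.562 × 3.1) = 0.68 × 0.1375 = 0.0935

0.094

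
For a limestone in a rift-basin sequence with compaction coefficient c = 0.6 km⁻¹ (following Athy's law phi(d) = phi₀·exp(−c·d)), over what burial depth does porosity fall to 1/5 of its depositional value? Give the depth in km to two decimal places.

2.68 km

phi/phi₀ = 1/5 ⇒ exp(−c·d) = 1/5 ⇒ d = ln(5) / c
d = 1.6094 / 0.6 = 2.682 km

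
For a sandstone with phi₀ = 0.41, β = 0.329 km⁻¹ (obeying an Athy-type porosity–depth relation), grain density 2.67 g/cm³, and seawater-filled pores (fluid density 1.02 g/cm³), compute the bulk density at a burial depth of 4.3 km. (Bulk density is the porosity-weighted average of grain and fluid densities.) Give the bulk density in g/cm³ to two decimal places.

Porosity at depth: phi = 0.41·exp(−0.329×4.3) = 0.41×0.2430 = 0.0996
Bulk density: ρ_b = (1−phi)ρ_g + phi·ρ_f = 0.9004×2.67 + 0.0996×1.02
       = 2.404 + 0.102 = 2.506 g/cm³

2.51 g/cm³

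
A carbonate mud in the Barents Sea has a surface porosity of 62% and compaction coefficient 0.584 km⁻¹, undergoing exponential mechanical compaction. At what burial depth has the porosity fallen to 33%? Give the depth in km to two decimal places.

1.08 km

Invert Athy's law: Z = ln(n₀/n) / β
Z = ln(0.62/0.33) / 0.584 = ln(1.879) / 0.584 = 0.6306 / 0.584 = 1.080 km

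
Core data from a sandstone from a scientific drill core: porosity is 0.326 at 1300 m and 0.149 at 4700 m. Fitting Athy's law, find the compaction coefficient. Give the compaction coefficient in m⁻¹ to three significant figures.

0.000230 m⁻¹

Working in km (1 km = 1000 m; c in km⁻¹ = c in m⁻¹ × 1000):
Athy: phi(Z) = phi₀ e^(−cZ) ⇒ phi₁/phi₂ = e^{c(Z₂−Z₁)} ⇒ c = ln(phi₁/phi₂)/(Z₂−Z₁)
c = ln(0.326/0.149) / (4.7 − 1.3) = ln(2.188) / 3.4 = 0.7830 / 3.4 = 0.2303 km⁻¹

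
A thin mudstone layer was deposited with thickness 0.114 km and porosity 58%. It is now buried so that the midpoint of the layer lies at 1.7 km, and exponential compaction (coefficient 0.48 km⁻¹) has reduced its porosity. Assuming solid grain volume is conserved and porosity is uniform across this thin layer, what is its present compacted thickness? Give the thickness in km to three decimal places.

Porosity at 1.7 km: n = 0.58·exp(−0.48×1.7) = 0.2565
Solid-volume conservation: h(1−n) = h₀(1−n₀) ⇒ h = h₀·(1−n₀)/(1−n)
h = 0.114 × (1 − 0.58)/(1 − 0.2565) = 0.114 × 0.5649 = 0.0644 km

0.064 km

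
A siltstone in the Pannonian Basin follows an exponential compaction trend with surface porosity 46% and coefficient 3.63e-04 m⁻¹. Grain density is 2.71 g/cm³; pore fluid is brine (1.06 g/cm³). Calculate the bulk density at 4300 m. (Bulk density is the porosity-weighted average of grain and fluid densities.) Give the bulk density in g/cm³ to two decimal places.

Working in km (1 km = 1000 m; c in km⁻¹ = c in m⁻¹ × 1000):
Porosity at depth: phi = 0.46·exp(−0.363×4.3) = 0.46×0.2099 = 0.0966
Bulk density: ρ_b = (1−phi)ρ_g + phi·ρ_f = 0.9034×2.71 + 0.0966×1.06
       = 2.448 + 0.102 = 2.551 g/cm³

2.55 g/cm³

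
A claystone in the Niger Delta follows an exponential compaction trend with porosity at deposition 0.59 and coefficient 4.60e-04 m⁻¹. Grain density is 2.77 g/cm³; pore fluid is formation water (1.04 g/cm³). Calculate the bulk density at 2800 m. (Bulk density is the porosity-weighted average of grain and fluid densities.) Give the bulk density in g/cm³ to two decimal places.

Working in km (1 km = 1000 m; c in km⁻¹ = c in m⁻¹ × 1000):
Porosity at depth: n = 0.59·exp(−0.46×2.8) = 0.59×0.2758 = 0.1627
Bulk density: ρ_b = (1−n)ρ_g + n·ρ_f = 0.8373×2.77 + 0.1627×1.04
       = 2.319 + 0.169 = 2.488 g/cm³

2.49 g/cm³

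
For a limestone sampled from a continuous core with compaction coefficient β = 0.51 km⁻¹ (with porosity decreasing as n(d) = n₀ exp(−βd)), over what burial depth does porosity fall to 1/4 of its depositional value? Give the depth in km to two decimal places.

n/n₀ = 1/4 ⇒ exp(−β·d) = 1/4 ⇒ d = ln(4) / β
d = 1.3863 / 0.51 = 2.718 km

2.72 km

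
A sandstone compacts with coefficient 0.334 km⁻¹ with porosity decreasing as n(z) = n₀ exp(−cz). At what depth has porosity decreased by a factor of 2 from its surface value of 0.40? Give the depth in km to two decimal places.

n/n₀ = 1/2 ⇒ exp(−c·z) = 1/2 ⇒ z = ln(2) / c
z = 0.6931 / 0.334 = 2.075 km

2.08 km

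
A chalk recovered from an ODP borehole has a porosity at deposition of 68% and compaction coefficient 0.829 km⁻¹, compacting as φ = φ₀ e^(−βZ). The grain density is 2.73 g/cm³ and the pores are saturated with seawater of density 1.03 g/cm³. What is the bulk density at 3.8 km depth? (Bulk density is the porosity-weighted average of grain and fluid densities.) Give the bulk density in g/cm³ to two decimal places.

2.68 g/cm³

Porosity at depth: φ = 0.68·exp(−0.829×3.8) = 0.68×0.0428 = 0.0291
Bulk density: ρ_b = (1−φ)ρ_g + φ·ρ_f = 0.9709×2.73 + 0.0291×1.03
       = 2.650 + 0.030 = 2.680 g/cm³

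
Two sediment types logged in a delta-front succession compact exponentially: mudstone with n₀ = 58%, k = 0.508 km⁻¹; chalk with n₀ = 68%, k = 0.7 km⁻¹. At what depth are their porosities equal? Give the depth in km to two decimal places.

Set n₀ₐ e^(−kₐZ) = n₀ᵦ e^(−kᵦZ) ⇒ ln(n₀ₐ/n₀ᵦ) = (kₐ − kᵦ)·Z
Z = ln(0.58/0.68) / (0.508 − 0.7) = -0.1591 / -0.192 = 0.828 km

0.83 km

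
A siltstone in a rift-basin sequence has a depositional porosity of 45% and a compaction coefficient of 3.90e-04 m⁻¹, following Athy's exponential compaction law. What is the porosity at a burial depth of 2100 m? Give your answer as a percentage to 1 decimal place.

Working in km (1 km = 1000 m; k in km⁻¹ = k in m⁻¹ × 1000):
φ = φ₀·exp(−k·d) = 0.45 × exp(−0.39 × 2.1) = 0.45 × exp(−0.819)
  = 0.45 × 0.4409 = 0.1984

19.8%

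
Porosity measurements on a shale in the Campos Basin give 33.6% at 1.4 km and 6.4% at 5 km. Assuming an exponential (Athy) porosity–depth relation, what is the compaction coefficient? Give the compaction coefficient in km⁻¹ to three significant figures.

Athy: phi(z) = phi₀ e^(−βz) ⇒ phi₁/phi₂ = e^{β(z₂−z₁)} ⇒ β = ln(phi₁/phi₂)/(z₂−z₁)
β = ln(0.336/0.064) / (5 − 1.4) = ln(5.25) / 3.6 = 1.6582 / 3.6 = 0.4606 km⁻¹

0.461 km⁻¹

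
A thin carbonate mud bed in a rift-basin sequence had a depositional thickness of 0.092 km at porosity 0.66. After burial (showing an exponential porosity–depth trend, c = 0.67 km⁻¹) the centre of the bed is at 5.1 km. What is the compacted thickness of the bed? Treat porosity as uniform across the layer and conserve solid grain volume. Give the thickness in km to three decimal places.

0.032 km

Porosity at 5.1 km: φ = 0.66·exp(−0.67×5.1) = 0.0217
Solid-volume conservation: h(1−φ) = h₀(1−φ₀) ⇒ h = h₀·(1−φ₀)/(1−φ)
h = 0.092 × (1 − 0.66)/(1 − 0.0217) = 0.092 × 0.3475 = 0.0320 km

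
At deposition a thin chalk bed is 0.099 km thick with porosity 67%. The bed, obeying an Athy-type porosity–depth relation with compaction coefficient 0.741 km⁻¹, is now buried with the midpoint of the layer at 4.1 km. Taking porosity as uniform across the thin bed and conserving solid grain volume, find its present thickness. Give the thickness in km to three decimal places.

Porosity at 4.1 km: phi = 0.67·exp(−0.741×4.1) = 0.0321
Solid-volume conservation: h(1−phi) = h₀(1−phi₀) ⇒ h = h₀·(1−phi₀)/(1−phi)
h = 0.099 × (1 − 0.67)/(1 − 0.0321) = 0.099 × 0.3409 = 0.0338 km

0.034 km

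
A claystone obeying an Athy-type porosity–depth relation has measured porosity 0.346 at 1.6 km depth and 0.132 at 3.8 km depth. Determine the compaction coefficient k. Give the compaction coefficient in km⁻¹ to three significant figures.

0.438 km⁻¹

Athy: φ(Z) = φ₀ e^(−kZ) ⇒ φ₁/φ₂ = e^{k(Z₂−Z₁)} ⇒ k = ln(φ₁/φ₂)/(Z₂−Z₁)
k = ln(0.346/0.132) / (3.8 − 1.6) = ln(2.621) / 2.2 = 0.9636 / 2.2 = 0.438 km⁻¹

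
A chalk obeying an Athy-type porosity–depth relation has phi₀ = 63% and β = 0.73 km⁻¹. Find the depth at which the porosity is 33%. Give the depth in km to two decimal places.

Invert Athy's law: d = ln(phi₀/phi) / β
d = ln(0.63/0.33) / 0.73 = ln(1.909) / 0.73 = 0.6466 / 0.73 = 0.886 km

0.89 km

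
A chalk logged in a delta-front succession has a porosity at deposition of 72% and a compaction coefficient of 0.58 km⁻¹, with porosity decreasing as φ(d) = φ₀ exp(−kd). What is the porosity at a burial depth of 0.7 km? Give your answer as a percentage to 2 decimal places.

47.97%

φ = φ₀·exp(−k·d) = 0.72 × exp(−0.58 × 0.7) = 0.72 × exp(−0.406)
  = 0.72 × 0.6663 = 0.4797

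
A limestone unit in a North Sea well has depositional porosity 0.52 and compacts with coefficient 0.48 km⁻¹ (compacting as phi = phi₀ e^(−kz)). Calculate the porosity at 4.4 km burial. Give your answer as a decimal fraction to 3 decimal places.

phi = phi₀·exp(−k·z) = 0.52 × exp(−0.48 × 4.4) = 0.52 × exp(−2.112)
  = 0.52 × 0.1210 = 0.0629

0.063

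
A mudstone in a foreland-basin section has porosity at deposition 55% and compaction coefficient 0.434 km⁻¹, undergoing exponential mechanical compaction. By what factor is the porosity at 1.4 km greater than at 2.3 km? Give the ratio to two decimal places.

1.48

n(z₁)/n(z₂) = e^(−β·z₁)/e^(−β·z₂) = e^{β(z₂−z₁)}
= exp(0.434 × 0.9) = exp(0.3906) = 1.4779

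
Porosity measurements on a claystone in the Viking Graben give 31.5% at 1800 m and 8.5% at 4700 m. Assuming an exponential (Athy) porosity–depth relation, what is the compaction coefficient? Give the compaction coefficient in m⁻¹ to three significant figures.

Working in km (1 km = 1000 m; c in km⁻¹ = c in m⁻¹ × 1000):
Athy: n(z) = n₀ e^(−cz) ⇒ n₁/n₂ = e^{c(z₂−z₁)} ⇒ c = ln(n₁/n₂)/(z₂−z₁)
c = ln(0.315/0.085) / (4.7 − 1.8) = ln(3.706) / 2.9 = 1.3099 / 2.9 = 0.4517 km⁻¹

0.000452 m⁻¹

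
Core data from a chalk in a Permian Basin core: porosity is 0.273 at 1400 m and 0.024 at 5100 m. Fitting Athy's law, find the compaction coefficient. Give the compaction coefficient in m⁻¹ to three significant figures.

Working in km (1 km = 1000 m; β in km⁻¹ = β in m⁻¹ × 1000):
Athy: φ(Z) = φ₀ e^(−βZ) ⇒ φ₁/φ₂ = e^{β(Z₂−Z₁)} ⇒ β = ln(φ₁/φ₂)/(Z₂−Z₁)
β = ln(0.273/0.024) / (5.1 − 1.4) = ln(11.38) / 3.7 = 2.4314 / 3.7 = 0.6571 km⁻¹

0.000657 m⁻¹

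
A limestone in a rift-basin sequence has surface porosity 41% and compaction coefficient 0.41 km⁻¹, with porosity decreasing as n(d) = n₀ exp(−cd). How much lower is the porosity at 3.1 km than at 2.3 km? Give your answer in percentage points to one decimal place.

4.5 percentage points

n(2.3) = 0.41·e^(−0.41×2.3) = 0.1597
n(3.1) = 0.41·e^(−0.41×3.1) = 0.1150
Δn = 0.1597 − 0.1150 = 0.0447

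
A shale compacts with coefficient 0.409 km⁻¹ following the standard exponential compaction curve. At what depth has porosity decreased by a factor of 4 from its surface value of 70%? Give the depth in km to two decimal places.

φ/φ₀ = 1/4 ⇒ exp(−β·d) = 1/4 ⇒ d = ln(4) / β
d = 1.3863 / 0.409 = 3.389 km

3.39 km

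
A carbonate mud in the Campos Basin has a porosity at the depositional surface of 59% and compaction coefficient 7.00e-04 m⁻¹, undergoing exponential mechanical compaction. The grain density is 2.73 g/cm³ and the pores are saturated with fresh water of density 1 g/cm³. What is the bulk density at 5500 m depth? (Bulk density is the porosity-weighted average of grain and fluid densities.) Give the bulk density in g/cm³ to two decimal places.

Working in km (1 km = 1000 m; β in km⁻¹ = β in m⁻¹ × 1000):
Porosity at depth: n = 0.59·exp(−0.7×5.5) = 0.59×0.0213 = 0.0126
Bulk density: ρ_b = (1−n)ρ_g + n·ρ_f = 0.9874×2.73 + 0.0126×1
       = 2.696 + 0.013 = 2.708 g/cm³

2.71 g/cm³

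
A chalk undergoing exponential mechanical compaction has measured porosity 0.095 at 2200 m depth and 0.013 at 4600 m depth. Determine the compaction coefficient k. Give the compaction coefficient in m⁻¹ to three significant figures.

0.000829 m⁻¹

Working in km (1 km = 1000 m; k in km⁻¹ = k in m⁻¹ × 1000):
Athy: phi(Z) = phi₀ e^(−kZ) ⇒ phi₁/phi₂ = e^{k(Z₂−Z₁)} ⇒ k = ln(phi₁/phi₂)/(Z₂−Z₁)
k = ln(0.095/0.013) / (4.6 − 2.2) = ln(7.308) / 2.4 = 1.9889 / 2.4 = 0.8287 km⁻¹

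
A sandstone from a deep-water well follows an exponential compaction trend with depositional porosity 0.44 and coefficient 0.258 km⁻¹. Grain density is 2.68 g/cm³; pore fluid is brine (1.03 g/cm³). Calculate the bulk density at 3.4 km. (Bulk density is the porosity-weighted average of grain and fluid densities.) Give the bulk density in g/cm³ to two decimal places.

Porosity at depth: n = 0.44·exp(−0.258×3.4) = 0.44×0.4159 = 0.1830
Bulk density: ρ_b = (1−n)ρ_g + n·ρ_f = 0.8170×2.68 + 0.1830×1.03
       = 2.190 + 0.189 = 2.378 g/cm³

2.38 g/cm³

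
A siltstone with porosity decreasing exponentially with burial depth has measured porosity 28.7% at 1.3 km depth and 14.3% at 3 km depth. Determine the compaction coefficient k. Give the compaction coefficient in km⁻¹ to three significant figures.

Athy: φ(z) = φ₀ e^(−kz) ⇒ φ₁/φ₂ = e^{k(z₂−z₁)} ⇒ k = ln(φ₁/φ₂)/(z₂−z₁)
k = ln(0.287/0.143) / (3 − 1.3) = ln(2.007) / 1.7 = 0.6966 / 1.7 = 0.4098 km⁻¹

0.410 km⁻¹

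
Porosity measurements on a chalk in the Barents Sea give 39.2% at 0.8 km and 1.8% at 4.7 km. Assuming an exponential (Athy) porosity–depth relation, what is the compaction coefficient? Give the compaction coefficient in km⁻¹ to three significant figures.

0.790 km⁻¹

Athy: phi(Z) = phi₀ e^(−βZ) ⇒ phi₁/phi₂ = e^{β(Z₂−Z₁)} ⇒ β = ln(phi₁/phi₂)/(Z₂−Z₁)
β = ln(0.392/0.018) / (4.7 − 0.8) = ln(21.78) / 3.9 = 3.0809 / 3.9 = 0.79 km⁻¹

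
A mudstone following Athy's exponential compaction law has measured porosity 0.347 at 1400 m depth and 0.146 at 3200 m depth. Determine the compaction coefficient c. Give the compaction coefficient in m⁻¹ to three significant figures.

0.000481 m⁻¹

Working in km (1 km = 1000 m; c in km⁻¹ = c in m⁻¹ × 1000):
Athy: φ(z) = φ₀ e^(−cz) ⇒ φ₁/φ₂ = e^{c(z₂−z₁)} ⇒ c = ln(φ₁/φ₂)/(z₂−z₁)
c = ln(0.347/0.146) / (3.2 − 1.4) = ln(2.377) / 1.8 = 0.8657 / 1.8 = 0.481 km⁻¹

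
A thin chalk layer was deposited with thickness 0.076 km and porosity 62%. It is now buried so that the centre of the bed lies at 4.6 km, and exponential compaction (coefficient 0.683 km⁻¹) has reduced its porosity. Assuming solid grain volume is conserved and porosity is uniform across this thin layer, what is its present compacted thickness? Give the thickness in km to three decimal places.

0.030 km

Porosity at 4.6 km: n = 0.62·exp(−0.683×4.6) = 0.0268
Solid-volume conservation: h(1−n) = h₀(1−n₀) ⇒ h = h₀·(1−n₀)/(1−n)
h = 0.076 × (1 − 0.62)/(1 − 0.0268) = 0.076 × 0.3905 = 0.0297 km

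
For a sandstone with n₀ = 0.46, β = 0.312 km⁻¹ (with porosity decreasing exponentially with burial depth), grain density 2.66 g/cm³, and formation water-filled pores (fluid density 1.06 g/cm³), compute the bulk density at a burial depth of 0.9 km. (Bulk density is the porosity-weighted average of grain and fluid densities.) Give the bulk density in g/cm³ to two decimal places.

Porosity at depth: n = 0.46·exp(−0.312×0.9) = 0.46×0.7552 = 0.3474
Bulk density: ρ_b = (1−n)ρ_g + n·ρ_f = 0.6526×2.66 + 0.3474×1.06
       = 1.736 + 0.368 = 2.104 g/cm³

2.10 g/cm³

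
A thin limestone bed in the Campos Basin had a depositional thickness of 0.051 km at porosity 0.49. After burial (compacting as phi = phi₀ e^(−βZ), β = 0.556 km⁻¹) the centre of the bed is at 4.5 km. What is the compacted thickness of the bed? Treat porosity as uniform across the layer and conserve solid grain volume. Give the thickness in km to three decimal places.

0.027 km

Porosity at 4.5 km: phi = 0.49·exp(−0.556×4.5) = 0.0401
Solid-volume conservation: h(1−phi) = h₀(1−phi₀) ⇒ h = h₀·(1−phi₀)/(1−phi)
h = 0.051 × (1 − 0.49)/(1 − 0.0401) = 0.051 × 0.5313 = 0.0271 km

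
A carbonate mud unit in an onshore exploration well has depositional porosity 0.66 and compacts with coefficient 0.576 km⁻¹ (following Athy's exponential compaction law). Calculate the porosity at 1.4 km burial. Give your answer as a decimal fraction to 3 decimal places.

φ = φ₀·exp(−β·Z) = 0.66 × exp(−0.576 × 1.4) = 0.66 × exp(−0.8064)
  = 0.66 × 0.4465 = 0.2947

0.295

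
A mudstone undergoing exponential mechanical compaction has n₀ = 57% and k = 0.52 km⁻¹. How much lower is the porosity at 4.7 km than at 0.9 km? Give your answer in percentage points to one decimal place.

n(0.9) = 0.57·e^(−0.52×0.9) = 0.3570
n(4.7) = 0.57·e^(−0.52×4.7) = 0.0495
Δn = 0.3570 − 0.0495 = 0.3075

30.7 percentage points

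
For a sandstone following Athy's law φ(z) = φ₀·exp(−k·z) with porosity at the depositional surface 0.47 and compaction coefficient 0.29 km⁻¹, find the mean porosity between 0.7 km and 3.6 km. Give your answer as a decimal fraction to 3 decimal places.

⟨φ⟩ = (1/(z₂−z₁)) ∫ φ₀ e^(−kz) dz = φ₀·(e^(−k·z₁) − e^(−k·z₂)) / (k·(z₂−z₁))
e^(−0.29×0.7) = 0.8163; e^(−0.29×3.6) = 0.3520
⟨φ⟩ = 0.47 × (0.8163 − 0.3520) / (0.29 × 2.9) = 0.47 × 0.5520 = 0.2594

0.259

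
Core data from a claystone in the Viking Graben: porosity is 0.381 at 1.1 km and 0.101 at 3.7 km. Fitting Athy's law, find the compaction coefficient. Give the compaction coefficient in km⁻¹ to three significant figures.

Athy: phi(Z) = phi₀ e^(−βZ) ⇒ phi₁/phi₂ = e^{β(Z₂−Z₁)} ⇒ β = ln(phi₁/phi₂)/(Z₂−Z₁)
β = ln(0.381/0.101) / (3.7 − 1.1) = ln(3.772) / 2.6 = 1.3277 / 2.6 = 0.5106 km⁻¹

0.511 km⁻¹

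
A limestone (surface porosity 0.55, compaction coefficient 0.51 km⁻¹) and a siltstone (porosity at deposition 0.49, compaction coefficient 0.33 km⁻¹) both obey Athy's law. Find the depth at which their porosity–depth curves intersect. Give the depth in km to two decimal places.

Set phi₀ₐ e^(−βₐd) = phi₀ᵦ e^(−βᵦd) ⇒ ln(phi₀ₐ/phi₀ᵦ) = (βₐ − βᵦ)·d
d = ln(0.55/0.49) / (0.51 − 0.33) = 0.1155 / 0.18 = 0.642 km

0.64 km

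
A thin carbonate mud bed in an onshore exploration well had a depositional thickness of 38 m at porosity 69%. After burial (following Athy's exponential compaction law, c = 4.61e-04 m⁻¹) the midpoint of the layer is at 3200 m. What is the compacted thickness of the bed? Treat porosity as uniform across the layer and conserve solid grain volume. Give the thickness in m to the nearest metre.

Working in km (1 km = 1000 m; c in km⁻¹ = c in m⁻¹ × 1000):
Porosity at 3.2 km: phi = 0.69·exp(−0.461×3.2) = 0.1578
Solid-volume conservation: h(1−phi) = h₀(1−phi₀) ⇒ h = h₀·(1−phi₀)/(1−phi)
h = 0.038 × (1 − 0.69)/(1 − 0.1578) = 0.038 × 0.3681 = 0.0140 km

14 m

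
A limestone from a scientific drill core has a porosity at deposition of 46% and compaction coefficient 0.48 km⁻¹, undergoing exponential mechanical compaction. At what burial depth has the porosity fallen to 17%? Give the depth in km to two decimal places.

2.07 km

Invert Athy's law: Z = ln(φ₀/φ) / β
Z = ln(0.46/0.17) / 0.48 = ln(2.706) / 0.48 = 0.9954 / 0.48 = 2.074 km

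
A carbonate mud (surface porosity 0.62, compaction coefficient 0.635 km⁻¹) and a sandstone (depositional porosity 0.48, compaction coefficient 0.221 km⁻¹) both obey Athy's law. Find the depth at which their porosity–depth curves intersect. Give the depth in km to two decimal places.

0.62 km

Set phi₀ₐ e^(−βₐZ) = phi₀ᵦ e^(−βᵦZ) ⇒ ln(phi₀ₐ/phi₀ᵦ) = (βₐ − βᵦ)·Z
Z = ln(0.62/0.48) / (0.635 − 0.221) = 0.2559 / 0.414 = 0.618 km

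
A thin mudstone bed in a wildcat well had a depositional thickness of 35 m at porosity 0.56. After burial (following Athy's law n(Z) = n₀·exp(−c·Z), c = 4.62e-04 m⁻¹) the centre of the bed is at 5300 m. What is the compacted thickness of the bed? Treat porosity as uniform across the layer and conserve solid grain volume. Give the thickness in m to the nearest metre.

Working in km (1 km = 1000 m; c in km⁻¹ = c in m⁻¹ × 1000):
Porosity at 5.3 km: n = 0.56·exp(−0.462×5.3) = 0.0484
Solid-volume conservation: h(1−n) = h₀(1−n₀) ⇒ h = h₀·(1−n₀)/(1−n)
h = 0.035 × (1 − 0.56)/(1 − 0.0484) = 0.035 × 0.4624 = 0.0162 km

16 m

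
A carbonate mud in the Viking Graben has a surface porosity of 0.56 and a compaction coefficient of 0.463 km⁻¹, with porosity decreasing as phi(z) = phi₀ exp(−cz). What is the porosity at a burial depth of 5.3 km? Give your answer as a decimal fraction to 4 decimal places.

phi = phi₀·exp(−c·z) = 0.56 × exp(−0.463 × 5.3) = 0.56 × exp(−2.454)
  = 0.56 × 0.0860 = 0.0481

0.0481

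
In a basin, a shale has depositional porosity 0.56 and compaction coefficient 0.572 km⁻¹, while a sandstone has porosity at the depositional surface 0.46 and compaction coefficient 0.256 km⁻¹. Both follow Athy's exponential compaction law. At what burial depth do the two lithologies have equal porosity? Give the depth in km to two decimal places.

0.62 km

Set φ₀ₐ e^(−βₐZ) = φ₀ᵦ e^(−βᵦZ) ⇒ ln(φ₀ₐ/φ₀ᵦ) = (βₐ − βᵦ)·Z
Z = ln(0.56/0.46) / (0.572 − 0.256) = 0.1967 / 0.316 = 0.623 km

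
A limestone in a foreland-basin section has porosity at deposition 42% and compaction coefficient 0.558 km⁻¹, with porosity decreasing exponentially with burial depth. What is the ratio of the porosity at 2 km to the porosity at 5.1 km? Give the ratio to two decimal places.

phi(d₁)/phi(d₂) = e^(−c·d₁)/e^(−c·d₂) = e^{c(d₂−d₁)}
= exp(0.558 × 3.1) = exp(1.73) = 5.6395

5.64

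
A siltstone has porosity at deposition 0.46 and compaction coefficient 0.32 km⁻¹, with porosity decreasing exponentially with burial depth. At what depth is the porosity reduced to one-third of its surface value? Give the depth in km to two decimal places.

3.43 km

φ/φ₀ = 1/3 ⇒ exp(−β·d) = 1/3 ⇒ d = ln(3) / β
d = 1.0986 / 0.32 = 3.433 km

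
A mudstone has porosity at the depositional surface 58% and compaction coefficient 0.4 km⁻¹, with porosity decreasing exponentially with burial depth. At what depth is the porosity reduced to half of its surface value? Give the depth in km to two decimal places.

1.73 km

phi/phi₀ = 1/2 ⇒ exp(−k·Z) = 1/2 ⇒ Z = ln(2) / k
Z = 0.6931 / 0.4 = 1.733 km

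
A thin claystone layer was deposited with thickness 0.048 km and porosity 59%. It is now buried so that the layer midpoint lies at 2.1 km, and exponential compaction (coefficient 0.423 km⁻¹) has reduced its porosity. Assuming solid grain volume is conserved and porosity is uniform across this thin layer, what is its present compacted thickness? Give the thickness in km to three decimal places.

0.026 km

Porosity at 2.1 km: phi = 0.59·exp(−0.423×2.1) = 0.2427
Solid-volume conservation: h(1−phi) = h₀(1−phi₀) ⇒ h = h₀·(1−phi₀)/(1−phi)
h = 0.048 × (1 − 0.59)/(1 − 0.2427) = 0.048 × 0.5414 = 0.0260 km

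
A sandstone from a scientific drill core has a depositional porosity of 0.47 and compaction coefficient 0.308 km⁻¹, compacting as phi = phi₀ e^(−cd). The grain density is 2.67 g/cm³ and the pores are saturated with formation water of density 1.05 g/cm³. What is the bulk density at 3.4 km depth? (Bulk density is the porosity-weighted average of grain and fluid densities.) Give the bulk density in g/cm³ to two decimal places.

2.40 g/cm³

Porosity at depth: phi = 0.47·exp(−0.308×3.4) = 0.47×0.3509 = 0.1649
Bulk density: ρ_b = (1−phi)ρ_g + phi·ρ_f = 0.8351×2.67 + 0.1649×1.05
       = 2.230 + 0.173 = 2.403 g/cm³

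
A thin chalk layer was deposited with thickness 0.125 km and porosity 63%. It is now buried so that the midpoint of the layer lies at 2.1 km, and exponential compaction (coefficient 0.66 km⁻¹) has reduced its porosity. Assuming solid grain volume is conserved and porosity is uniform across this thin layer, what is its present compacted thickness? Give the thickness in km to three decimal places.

Porosity at 2.1 km: phi = 0.63·exp(−0.66×2.1) = 0.1575
Solid-volume conservation: h(1−phi) = h₀(1−phi₀) ⇒ h = h₀·(1−phi₀)/(1−phi)
h = 0.125 × (1 − 0.63)/(1 − 0.1575) = 0.125 × 0.4392 = 0.0549 km

0.055 km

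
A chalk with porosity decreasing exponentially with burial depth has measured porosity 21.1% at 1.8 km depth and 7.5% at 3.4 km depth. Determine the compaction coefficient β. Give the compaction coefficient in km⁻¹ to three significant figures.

0.646 km⁻¹

Athy: φ(Z) = φ₀ e^(−βZ) ⇒ φ₁/φ₂ = e^{β(Z₂−Z₁)} ⇒ β = ln(φ₁/φ₂)/(Z₂−Z₁)
β = ln(0.211/0.075) / (3.4 − 1.8) = ln(2.813) / 1.6 = 1.0344 / 1.6 = 0.6465 km⁻¹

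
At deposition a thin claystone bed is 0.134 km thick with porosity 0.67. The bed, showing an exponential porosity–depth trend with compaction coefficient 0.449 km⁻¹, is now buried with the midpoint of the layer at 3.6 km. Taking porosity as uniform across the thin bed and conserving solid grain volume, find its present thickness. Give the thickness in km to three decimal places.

0.051 km

Porosity at 3.6 km: n = 0.67·exp(−0.449×3.6) = 0.1331
Solid-volume conservation: h(1−n) = h₀(1−n₀) ⇒ h = h₀·(1−n₀)/(1−n)
h = 0.134 × (1 − 0.67)/(1 − 0.1331) = 0.134 × 0.3807 = 0.0510 km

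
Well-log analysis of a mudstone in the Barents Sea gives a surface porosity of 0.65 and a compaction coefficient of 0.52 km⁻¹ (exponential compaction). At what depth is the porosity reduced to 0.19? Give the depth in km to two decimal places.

2.37 km

Invert Athy's law: Z = ln(phi₀/phi) / k
Z = ln(0.65/0.19) / 0.52 = ln(3.421) / 0.52 = 1.2299 / 0.52 = 2.365 km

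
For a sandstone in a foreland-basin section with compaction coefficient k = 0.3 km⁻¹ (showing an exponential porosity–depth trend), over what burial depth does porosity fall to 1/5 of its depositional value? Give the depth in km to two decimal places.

phi/phi₀ = 1/5 ⇒ exp(−k·d) = 1/5 ⇒ d = ln(5) / k
d = 1.6094 / 0.3 = 5.365 km

5.36 km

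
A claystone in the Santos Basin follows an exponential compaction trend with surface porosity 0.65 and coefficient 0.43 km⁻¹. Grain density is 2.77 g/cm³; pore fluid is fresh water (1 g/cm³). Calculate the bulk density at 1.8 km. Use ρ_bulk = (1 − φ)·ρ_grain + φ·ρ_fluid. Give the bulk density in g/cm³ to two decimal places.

Porosity at depth: n = 0.65·exp(−0.43×1.8) = 0.65×0.4612 = 0.2998
Bulk density: ρ_b = (1−n)ρ_g + n·ρ_f = 0.7002×2.77 + 0.2998×1
       = 1.940 + 0.300 = 2.239 g/cm³

2.24 g/cm³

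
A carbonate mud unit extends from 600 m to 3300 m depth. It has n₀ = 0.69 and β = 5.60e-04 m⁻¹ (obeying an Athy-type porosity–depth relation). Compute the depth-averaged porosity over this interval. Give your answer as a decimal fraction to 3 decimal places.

Working in km (1 km = 1000 m; β in km⁻¹ = β in m⁻¹ × 1000):
⟨n⟩ = (1/(d₂−d₁)) ∫ n₀ e^(−βd) dd = n₀·(e^(−β·d₁) − e^(−β·d₂)) / (β·(d₂−d₁))
e^(−0.56×0.6) = 0.7146; e^(−0.56×3.3) = 0.1576
⟨n⟩ = 0.69 × (0.7146 − 0.1576) / (0.56 × 2.7) = 0.69 × 0.3684 = 0.2542

0.254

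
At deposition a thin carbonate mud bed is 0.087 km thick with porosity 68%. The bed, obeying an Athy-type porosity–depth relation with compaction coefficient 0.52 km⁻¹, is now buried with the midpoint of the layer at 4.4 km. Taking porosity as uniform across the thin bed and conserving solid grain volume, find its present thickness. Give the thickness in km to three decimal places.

Porosity at 4.4 km: φ = 0.68·exp(−0.52×4.4) = 0.0690
Solid-volume conservation: h(1−φ) = h₀(1−φ₀) ⇒ h = h₀·(1−φ₀)/(1−φ)
h = 0.087 × (1 − 0.68)/(1 − 0.0690) = 0.087 × 0.3437 = 0.0299 km

0.030 km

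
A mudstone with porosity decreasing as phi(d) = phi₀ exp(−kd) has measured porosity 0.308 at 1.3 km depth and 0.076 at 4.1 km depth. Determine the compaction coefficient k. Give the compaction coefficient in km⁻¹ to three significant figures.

Athy: phi(d) = phi₀ e^(−kd) ⇒ phi₁/phi₂ = e^{k(d₂−d₁)} ⇒ k = ln(phi₁/phi₂)/(d₂−d₁)
k = ln(0.308/0.076) / (4.1 − 1.3) = ln(4.053) / 2.8 = 1.3994 / 2.8 = 0.4998 km⁻¹

0.500 km⁻¹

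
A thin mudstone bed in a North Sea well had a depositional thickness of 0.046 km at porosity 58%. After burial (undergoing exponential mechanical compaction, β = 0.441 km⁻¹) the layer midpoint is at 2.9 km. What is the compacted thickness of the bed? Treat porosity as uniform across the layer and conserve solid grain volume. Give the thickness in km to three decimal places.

Porosity at 2.9 km: phi = 0.58·exp(−0.441×2.9) = 0.1614
Solid-volume conservation: h(1−phi) = h₀(1−phi₀) ⇒ h = h₀·(1−phi₀)/(1−phi)
h = 0.046 × (1 − 0.58)/(1 − 0.1614) = 0.046 × 0.5009 = 0.0230 km

0.023 km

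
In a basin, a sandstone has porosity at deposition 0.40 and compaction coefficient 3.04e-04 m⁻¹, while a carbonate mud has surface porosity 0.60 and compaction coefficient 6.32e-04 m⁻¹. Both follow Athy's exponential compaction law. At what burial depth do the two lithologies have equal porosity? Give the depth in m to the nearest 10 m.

Working in km (1 km = 1000 m; β in km⁻¹ = β in m⁻¹ × 1000):
Set φ₀ₐ e^(−βₐd) = φ₀ᵦ e^(−βᵦd) ⇒ ln(φ₀ₐ/φ₀ᵦ) = (βₐ − βᵦ)·d
d = ln(0.4/0.6) / (0.304 − 0.632) = -0.4055 / -0.328 = 1.236 km

1240 m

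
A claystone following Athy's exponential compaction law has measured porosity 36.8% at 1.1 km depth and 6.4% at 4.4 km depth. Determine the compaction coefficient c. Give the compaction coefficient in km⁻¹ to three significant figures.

Athy: n(z) = n₀ e^(−cz) ⇒ n₁/n₂ = e^{c(z₂−z₁)} ⇒ c = ln(n₁/n₂)/(z₂−z₁)
c = ln(0.368/0.064) / (4.4 − 1.1) = ln(5.75) / 3.3 = 1.7492 / 3.3 = 0.5301 km⁻¹

0.530 km⁻¹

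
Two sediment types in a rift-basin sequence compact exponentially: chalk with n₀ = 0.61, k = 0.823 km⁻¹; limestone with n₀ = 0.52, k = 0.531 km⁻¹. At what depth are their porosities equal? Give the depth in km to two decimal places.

0.55 km

Set n₀ₐ e^(−kₐd) = n₀ᵦ e^(−kᵦd) ⇒ ln(n₀ₐ/n₀ᵦ) = (kₐ − kᵦ)·d
d = ln(0.61/0.52) / (0.823 − 0.531) = 0.1596 / 0.292 = 0.547 km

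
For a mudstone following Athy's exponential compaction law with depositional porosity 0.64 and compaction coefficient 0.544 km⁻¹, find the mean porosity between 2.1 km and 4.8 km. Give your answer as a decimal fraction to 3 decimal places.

0.107

⟨phi⟩ = (1/(Z₂−Z₁)) ∫ phi₀ e^(−cZ) dZ = phi₀·(e^(−c·Z₁) − e^(−c·Z₂)) / (c·(Z₂−Z₁))
e^(−0.544×2.1) = 0.3191; e^(−0.544×4.8) = 0.0734
⟨phi⟩ = 0.64 × (0.3191 − 0.0734) / (0.544 × 2.7) = 0.64 × 0.1672 = 0.1070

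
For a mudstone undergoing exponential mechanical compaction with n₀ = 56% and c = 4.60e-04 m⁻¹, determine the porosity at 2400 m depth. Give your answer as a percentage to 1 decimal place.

Working in km (1 km = 1000 m; c in km⁻¹ = c in m⁻¹ × 1000):
n = n₀·exp(−c·z) = 0.56 × exp(−0.46 × 2.4) = 0.56 × exp(−1.104)
  = 0.56 × 0.3315 = 0.1857

18.6%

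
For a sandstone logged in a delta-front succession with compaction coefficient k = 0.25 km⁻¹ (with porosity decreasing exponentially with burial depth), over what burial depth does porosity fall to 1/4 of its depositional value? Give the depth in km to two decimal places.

5.55 km

n/n₀ = 1/4 ⇒ exp(−k·z) = 1/4 ⇒ z = ln(4) / k
z = 1.3863 / 0.25 = 5.545 km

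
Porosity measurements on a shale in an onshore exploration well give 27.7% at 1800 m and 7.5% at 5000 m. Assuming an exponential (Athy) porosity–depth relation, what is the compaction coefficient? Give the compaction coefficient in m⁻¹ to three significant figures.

0.000408 m⁻¹

Working in km (1 km = 1000 m; c in km⁻¹ = c in m⁻¹ × 1000):
Athy: n(d) = n₀ e^(−cd) ⇒ n₁/n₂ = e^{c(d₂−d₁)} ⇒ c = ln(n₁/n₂)/(d₂−d₁)
c = ln(0.277/0.075) / (5 − 1.8) = ln(3.693) / 3.2 = 1.3065 / 3.2 = 0.4083 km⁻¹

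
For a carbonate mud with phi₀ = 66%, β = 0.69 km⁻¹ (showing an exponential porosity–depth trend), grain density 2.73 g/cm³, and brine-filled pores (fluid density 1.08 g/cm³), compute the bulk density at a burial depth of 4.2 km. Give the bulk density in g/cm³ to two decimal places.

2.67 g/cm³

Porosity at depth: phi = 0.66·exp(−0.69×4.2) = 0.66×0.0551 = 0.0364
Bulk density: ρ_b = (1−phi)ρ_g + phi·ρ_f = 0.9636×2.73 + 0.0364×1.08
       = 2.631 + 0.039 = 2.670 g/cm³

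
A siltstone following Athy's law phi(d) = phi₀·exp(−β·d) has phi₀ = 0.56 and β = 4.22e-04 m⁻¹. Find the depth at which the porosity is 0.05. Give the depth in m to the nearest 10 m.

Working in km (1 km = 1000 m; β in km⁻¹ = β in m⁻¹ × 1000):
Invert Athy's law: d = ln(phi₀/phi) / β
d = ln(0.56/0.05) / 0.422 = ln(11.2) / 0.422 = 2.4159 / 0.422 = 5.725 km

5720 m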